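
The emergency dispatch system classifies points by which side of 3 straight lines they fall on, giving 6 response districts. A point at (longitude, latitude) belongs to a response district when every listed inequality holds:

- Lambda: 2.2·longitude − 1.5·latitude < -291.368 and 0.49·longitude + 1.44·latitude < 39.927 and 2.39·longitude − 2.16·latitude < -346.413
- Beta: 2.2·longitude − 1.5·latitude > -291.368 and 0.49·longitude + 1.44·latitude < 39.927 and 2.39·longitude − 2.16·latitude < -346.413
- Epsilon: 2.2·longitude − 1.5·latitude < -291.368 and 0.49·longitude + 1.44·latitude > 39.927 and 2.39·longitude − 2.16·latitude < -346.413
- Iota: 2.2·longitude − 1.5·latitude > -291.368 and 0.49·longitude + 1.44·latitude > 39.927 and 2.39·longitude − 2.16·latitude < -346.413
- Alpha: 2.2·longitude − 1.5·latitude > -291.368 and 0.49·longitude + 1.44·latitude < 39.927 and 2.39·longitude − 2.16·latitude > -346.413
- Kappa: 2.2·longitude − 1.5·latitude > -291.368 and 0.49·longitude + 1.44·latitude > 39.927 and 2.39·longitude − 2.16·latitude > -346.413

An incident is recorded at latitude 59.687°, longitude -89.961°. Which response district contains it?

Kappa

2.2·-89.961 − 1.5·59.687 = -287.445, which is > -291.368
0.49·-89.961 + 1.44·59.687 = 41.868, which is > 39.927
2.39·-89.961 − 2.16·59.687 = -343.931, which is > -346.413
This sign pattern matches Kappa.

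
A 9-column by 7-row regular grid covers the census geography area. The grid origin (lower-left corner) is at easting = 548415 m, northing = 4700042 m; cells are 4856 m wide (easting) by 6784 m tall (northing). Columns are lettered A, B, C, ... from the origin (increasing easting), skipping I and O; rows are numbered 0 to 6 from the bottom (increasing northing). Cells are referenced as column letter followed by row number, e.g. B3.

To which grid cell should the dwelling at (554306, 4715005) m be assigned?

B2

Column index: ⌊(554306 − 548415) / 4856⌋ = ⌊1.213⌋ = 1 → column B
Row offset from origin: ⌊(4715005 − 4700042) / 6784⌋ = ⌊2.206⌋ = 2 → row 2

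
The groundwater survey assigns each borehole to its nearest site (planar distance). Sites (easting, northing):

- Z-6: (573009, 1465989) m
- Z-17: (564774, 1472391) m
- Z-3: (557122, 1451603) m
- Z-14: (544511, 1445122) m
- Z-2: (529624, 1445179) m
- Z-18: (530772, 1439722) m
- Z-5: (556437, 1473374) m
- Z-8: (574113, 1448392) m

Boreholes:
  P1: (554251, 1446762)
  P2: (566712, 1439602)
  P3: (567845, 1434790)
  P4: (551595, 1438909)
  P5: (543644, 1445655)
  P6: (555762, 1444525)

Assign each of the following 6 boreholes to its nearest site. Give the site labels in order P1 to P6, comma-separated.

Z-3, Z-8, Z-8, Z-14, Z-14, Z-3

P1 → Z-3 (d²=31677922.00)
P2 → Z-8 (d²=132038901.00)
P3 → Z-8 (d²=224302228.00)
P4 → Z-14 (d²=88784425.00)
P5 → Z-14 (d²=1035778.00)
P6 → Z-3 (d²=51947684.00)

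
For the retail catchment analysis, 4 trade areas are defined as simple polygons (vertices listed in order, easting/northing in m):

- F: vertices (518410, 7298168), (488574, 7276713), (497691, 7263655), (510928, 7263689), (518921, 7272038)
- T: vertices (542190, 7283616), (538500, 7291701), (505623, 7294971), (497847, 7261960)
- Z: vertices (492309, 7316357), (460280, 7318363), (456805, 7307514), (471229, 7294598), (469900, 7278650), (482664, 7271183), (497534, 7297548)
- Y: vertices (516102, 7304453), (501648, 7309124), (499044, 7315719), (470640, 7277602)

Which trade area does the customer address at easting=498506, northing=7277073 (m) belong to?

Cast a ray rightward from (498506, 7277073). For each polygon, the edges (by vertex number in listed order) whose endpoints lie on opposite sides of northing = 7277073, where each meets that height, and whether that is right or left of the point:
F: 1–2 at easting≈489074.6 (left), 5–1 at easting≈518822.5 (right) → 1 crossing.
T: 3–4 at easting≈501407.0 (right), 4–1 at easting≈528792.5 (right) → 2 crossings.
Z: 5–6 at easting≈472595.7 (left), 6–7 at easting≈485986.0 (left) → 0 crossings.
Y: no edge straddles that height → 0 crossings.
Only F has an odd count, so the point is inside F.

F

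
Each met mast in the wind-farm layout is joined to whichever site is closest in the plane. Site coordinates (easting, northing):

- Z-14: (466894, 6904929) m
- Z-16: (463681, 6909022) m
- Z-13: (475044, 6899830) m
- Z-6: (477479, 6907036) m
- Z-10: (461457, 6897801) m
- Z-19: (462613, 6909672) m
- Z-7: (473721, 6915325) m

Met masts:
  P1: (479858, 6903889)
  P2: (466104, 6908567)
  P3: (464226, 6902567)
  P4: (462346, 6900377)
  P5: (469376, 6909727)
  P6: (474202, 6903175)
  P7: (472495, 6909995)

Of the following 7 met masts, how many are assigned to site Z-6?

1

P1 → Z-6
P2 → Z-16
P3 → Z-14
P4 → Z-10
P5 → Z-14
P6 → Z-13
P7 → Z-7
1 of the 7 goes to Z-6.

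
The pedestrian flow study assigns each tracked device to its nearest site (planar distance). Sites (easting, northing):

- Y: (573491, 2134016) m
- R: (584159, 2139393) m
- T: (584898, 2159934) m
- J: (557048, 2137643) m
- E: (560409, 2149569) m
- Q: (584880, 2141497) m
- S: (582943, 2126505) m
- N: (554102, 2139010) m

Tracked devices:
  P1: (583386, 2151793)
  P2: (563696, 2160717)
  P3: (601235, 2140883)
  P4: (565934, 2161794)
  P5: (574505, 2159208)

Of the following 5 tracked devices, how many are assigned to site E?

P1 → T
P2 → E
P3 → Q
P4 → E
P5 → T
2 of the 5 go to E.

2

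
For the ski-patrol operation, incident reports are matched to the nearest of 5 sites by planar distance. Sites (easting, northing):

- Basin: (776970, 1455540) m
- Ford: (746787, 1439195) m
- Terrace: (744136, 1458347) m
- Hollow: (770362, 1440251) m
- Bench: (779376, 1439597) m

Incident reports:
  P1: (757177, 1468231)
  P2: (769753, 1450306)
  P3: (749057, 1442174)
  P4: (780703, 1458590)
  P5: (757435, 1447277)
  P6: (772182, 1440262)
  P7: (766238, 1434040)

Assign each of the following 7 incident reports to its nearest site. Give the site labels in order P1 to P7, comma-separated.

Terrace, Basin, Ford, Basin, Ford, Hollow, Hollow

P1 → Terrace (d²=267761137.00)
P2 → Basin (d²=79479845.00)
P3 → Ford (d²=14027341.00)
P4 → Basin (d²=23237789.00)
P5 → Ford (d²=178698628.00)
P6 → Hollow (d²=3312521.00)
P7 → Hollow (d²=55583897.00)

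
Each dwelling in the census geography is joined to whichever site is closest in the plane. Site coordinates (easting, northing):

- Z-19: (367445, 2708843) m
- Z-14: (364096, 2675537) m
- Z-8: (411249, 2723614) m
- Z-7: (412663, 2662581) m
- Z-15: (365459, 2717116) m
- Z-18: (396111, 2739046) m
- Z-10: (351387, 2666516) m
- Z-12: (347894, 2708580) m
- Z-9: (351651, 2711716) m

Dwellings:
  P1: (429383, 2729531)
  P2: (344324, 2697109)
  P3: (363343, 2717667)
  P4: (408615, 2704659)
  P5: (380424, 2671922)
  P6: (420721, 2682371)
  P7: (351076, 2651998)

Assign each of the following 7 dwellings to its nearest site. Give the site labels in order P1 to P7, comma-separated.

P1 → Z-8 (d²=363852845.00)
P2 → Z-12 (d²=144328741.00)
P3 → Z-15 (d²=4781057.00)
P4 → Z-8 (d²=366229981.00)
P5 → Z-14 (d²=279671809.00)
P6 → Z-7 (d²=456575464.00)
P7 → Z-10 (d²=210869045.00)

Z-8, Z-12, Z-15, Z-8, Z-14, Z-7, Z-10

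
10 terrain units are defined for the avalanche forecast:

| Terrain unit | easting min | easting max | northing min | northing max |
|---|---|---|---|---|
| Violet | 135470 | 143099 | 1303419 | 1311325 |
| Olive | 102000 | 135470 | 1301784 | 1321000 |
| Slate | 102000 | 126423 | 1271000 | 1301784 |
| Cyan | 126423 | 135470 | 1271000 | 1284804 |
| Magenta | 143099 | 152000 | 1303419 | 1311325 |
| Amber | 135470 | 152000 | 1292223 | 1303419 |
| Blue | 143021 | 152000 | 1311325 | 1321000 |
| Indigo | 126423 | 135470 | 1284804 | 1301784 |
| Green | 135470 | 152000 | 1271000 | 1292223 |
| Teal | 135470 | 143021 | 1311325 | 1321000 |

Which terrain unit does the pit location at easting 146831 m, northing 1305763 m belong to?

The point has easting = 146831 and northing = 1305763.
Only Magenta satisfies 143099 ≤ easting ≤ 152000 and 1303419 ≤ northing ≤ 1311325.

Magenta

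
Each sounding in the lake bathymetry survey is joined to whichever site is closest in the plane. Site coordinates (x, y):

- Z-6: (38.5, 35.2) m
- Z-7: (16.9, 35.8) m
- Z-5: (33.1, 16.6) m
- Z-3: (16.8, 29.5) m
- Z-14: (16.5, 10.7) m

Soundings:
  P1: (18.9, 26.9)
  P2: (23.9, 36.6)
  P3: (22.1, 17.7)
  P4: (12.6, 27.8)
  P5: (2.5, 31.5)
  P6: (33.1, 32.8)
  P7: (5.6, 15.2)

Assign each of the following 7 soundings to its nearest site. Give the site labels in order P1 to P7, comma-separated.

Z-3, Z-7, Z-14, Z-3, Z-3, Z-6, Z-14

P1 → Z-3 (d²=11.17)
P2 → Z-7 (d²=49.64)
P3 → Z-14 (d²=80.36)
P4 → Z-3 (d²=20.53)
P5 → Z-3 (d²=208.49)
P6 → Z-6 (d²=34.92)
P7 → Z-14 (d²=139.06)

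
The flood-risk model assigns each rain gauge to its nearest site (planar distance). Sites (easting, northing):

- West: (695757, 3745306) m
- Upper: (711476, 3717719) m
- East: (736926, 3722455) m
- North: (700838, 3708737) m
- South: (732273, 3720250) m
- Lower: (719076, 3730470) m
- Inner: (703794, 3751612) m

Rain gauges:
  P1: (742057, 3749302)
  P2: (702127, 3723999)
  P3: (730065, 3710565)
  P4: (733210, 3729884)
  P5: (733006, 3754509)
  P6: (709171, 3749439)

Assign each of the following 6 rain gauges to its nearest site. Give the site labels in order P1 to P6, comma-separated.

East, Upper, South, East, Lower, Inner

P1 → East (d²=747088570.00)
P2 → Upper (d²=126842201.00)
P3 → South (d²=98674489.00)
P4 → East (d²=68998697.00)
P5 → Lower (d²=771918421.00)
P6 → Inner (d²=33634058.00)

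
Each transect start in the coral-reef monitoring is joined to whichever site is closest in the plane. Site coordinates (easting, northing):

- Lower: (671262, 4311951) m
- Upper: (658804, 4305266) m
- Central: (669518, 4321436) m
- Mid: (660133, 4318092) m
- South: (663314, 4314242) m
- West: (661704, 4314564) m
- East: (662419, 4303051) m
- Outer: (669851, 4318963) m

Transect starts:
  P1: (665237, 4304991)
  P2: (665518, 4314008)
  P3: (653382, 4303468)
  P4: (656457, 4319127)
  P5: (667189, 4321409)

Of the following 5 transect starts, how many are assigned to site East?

1

P1 → East
P2 → South
P3 → Upper
P4 → Mid
P5 → Central
1 of the 5 goes to East.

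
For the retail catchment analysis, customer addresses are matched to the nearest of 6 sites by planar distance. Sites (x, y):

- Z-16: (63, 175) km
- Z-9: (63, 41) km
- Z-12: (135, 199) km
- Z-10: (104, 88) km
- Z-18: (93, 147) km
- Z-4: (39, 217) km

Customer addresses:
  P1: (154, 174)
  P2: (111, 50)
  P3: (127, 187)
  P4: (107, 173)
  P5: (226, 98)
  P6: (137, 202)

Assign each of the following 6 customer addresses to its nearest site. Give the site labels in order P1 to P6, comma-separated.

Z-12, Z-10, Z-12, Z-18, Z-10, Z-12

P1 → Z-12 (d²=986.00)
P2 → Z-10 (d²=1493.00)
P3 → Z-12 (d²=208.00)
P4 → Z-18 (d²=872.00)
P5 → Z-10 (d²=14984.00)
P6 → Z-12 (d²=13.00)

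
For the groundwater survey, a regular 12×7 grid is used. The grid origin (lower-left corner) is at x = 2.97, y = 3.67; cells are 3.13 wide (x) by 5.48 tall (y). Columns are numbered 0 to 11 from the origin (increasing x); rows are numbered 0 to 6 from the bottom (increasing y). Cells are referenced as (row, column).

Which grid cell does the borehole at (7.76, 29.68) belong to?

Column index: ⌊(7.76 − 2.97) / 3.13⌋ = ⌊1.530⌋ = 1
Row offset from origin: ⌊(29.68 − 3.67) / 5.48⌋ = ⌊4.746⌋ = 4 → row 4

(4, 1)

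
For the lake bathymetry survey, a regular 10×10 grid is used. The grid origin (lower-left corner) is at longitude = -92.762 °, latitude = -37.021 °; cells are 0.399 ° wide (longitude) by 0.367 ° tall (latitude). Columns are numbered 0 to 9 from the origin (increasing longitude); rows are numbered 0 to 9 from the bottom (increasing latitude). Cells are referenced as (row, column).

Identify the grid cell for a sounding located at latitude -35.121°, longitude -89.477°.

Column index: ⌊(-89.477 − -92.762) / 0.399⌋ = ⌊8.233⌋ = 8
Row offset from origin: ⌊(-35.121 − -37.021) / 0.367⌋ = ⌊5.177⌋ = 5 → row 5

(5, 8)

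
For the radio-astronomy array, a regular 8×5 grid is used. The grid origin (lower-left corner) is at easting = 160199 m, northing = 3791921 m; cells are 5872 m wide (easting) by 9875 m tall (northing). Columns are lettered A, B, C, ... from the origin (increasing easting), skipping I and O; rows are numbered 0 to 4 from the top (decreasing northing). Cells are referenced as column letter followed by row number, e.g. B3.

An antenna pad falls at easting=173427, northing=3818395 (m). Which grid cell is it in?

C2

Column index: ⌊(173427 − 160199) / 5872⌋ = ⌊2.253⌋ = 2 → column C
Row offset from origin: ⌊(3818395 − 3791921) / 9875⌋ = ⌊2.681⌋ = 2 → row 2 (counted from top)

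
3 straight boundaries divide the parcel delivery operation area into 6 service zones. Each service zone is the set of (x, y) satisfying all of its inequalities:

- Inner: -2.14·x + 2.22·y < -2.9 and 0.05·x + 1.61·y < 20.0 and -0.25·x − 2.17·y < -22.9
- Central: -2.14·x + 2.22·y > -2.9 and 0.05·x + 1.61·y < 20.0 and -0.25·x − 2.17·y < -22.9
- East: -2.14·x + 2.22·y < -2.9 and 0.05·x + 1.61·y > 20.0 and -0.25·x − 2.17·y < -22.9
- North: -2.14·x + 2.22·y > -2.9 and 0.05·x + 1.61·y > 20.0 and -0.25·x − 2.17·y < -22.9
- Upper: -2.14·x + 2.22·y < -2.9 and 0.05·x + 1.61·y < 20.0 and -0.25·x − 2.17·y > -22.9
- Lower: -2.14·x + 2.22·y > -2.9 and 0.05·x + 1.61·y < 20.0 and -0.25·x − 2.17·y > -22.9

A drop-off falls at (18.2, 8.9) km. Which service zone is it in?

Inner

-2.14·18.2 + 2.22·8.9 = -19.190, which is < -2.9
0.05·18.2 + 1.61·8.9 = 15.239, which is < 20.0
-0.25·18.2 − 2.17·8.9 = -23.863, which is < -22.9
This sign pattern matches Inner.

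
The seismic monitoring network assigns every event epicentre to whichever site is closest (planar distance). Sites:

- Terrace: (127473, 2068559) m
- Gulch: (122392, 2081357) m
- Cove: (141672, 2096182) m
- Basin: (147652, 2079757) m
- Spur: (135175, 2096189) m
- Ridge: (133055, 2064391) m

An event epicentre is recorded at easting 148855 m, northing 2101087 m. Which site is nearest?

Cove

Squared distances to each site:
Terrace: 1515260708.000; Gulch: 1089563269.000; Cove: 75654514.000; Basin: 456416109.000; Spur: 211132804.000; Ridge: 1596236416.000.
Minimum at Cove.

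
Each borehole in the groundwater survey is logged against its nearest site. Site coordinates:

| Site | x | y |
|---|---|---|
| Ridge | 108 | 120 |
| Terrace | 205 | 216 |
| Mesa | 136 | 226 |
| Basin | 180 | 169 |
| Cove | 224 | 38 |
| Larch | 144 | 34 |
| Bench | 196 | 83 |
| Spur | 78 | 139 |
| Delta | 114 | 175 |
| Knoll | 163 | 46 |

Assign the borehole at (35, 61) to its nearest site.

Spur

Squared distances to each site:
Ridge: 8810.000; Terrace: 52925.000; Mesa: 37426.000; Basin: 32689.000; Cove: 36250.000; Larch: 12610.000; Bench: 26405.000; Spur: 7933.000; Delta: 19237.000; Knoll: 16609.000.
Minimum at Spur.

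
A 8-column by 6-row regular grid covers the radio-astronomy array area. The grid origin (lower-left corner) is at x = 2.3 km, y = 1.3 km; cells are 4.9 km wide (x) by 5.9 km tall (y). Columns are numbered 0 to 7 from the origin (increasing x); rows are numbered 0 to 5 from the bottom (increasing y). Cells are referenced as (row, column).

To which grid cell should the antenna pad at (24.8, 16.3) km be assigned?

(2, 4)

Column index: ⌊(24.8 − 2.3) / 4.9⌋ = ⌊4.592⌋ = 4
Row offset from origin: ⌊(16.3 − 1.3) / 5.9⌋ = ⌊2.542⌋ = 2 → row 2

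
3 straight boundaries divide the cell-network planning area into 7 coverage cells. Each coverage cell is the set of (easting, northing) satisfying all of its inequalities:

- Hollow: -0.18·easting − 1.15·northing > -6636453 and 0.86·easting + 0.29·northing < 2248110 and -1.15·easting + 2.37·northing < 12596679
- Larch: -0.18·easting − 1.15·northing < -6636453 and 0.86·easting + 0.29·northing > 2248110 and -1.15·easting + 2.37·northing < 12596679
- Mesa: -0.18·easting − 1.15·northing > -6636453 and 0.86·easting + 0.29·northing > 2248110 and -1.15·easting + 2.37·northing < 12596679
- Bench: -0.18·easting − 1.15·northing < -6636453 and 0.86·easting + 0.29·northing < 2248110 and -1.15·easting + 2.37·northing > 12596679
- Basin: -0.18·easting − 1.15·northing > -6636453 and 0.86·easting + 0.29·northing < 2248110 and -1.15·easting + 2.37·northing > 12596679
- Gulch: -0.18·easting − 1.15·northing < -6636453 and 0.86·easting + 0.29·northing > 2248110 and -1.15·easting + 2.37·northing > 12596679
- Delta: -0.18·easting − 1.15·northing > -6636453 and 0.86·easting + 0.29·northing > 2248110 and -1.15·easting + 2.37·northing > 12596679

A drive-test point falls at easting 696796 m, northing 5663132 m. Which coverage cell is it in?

Bench

-0.18·696796 − 1.15·5663132 = -6638025.080, which is < -6636453
0.86·696796 + 0.29·5663132 = 2241552.840, which is < 2248110
-1.15·696796 + 2.37·5663132 = 12620307.440, which is > 12596679
This sign pattern matches Bench.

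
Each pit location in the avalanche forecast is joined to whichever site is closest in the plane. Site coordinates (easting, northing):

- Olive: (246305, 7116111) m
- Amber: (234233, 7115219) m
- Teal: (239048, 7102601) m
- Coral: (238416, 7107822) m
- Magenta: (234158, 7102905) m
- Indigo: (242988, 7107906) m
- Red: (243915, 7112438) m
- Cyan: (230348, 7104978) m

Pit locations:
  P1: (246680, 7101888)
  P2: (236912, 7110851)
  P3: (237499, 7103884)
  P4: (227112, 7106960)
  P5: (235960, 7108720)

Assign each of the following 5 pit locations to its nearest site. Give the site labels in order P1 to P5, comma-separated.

Indigo, Coral, Teal, Cyan, Coral

P1 → Indigo (d²=49847188.00)
P2 → Coral (d²=11436857.00)
P3 → Teal (d²=4045490.00)
P4 → Cyan (d²=14400020.00)
P5 → Coral (d²=6838340.00)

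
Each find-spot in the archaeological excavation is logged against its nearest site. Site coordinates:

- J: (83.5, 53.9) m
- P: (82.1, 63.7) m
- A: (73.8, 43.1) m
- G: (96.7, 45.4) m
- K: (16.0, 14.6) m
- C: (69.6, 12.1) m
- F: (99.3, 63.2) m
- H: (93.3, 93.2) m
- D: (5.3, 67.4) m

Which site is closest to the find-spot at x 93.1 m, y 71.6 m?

Squared distances to each site:
J: 405.450; P: 183.410; A: 1184.740; G: 699.400; K: 9193.410; C: 4092.500; F: 109.000; H: 466.600; D: 7726.480.
Minimum at F.

F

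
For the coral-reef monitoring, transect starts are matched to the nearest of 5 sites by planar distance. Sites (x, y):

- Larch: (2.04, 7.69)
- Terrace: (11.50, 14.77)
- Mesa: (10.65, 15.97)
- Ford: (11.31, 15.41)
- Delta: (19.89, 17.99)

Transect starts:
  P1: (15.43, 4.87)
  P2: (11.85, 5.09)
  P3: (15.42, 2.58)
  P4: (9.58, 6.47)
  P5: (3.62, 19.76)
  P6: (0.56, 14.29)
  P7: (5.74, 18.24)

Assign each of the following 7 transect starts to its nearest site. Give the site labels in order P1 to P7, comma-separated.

Terrace, Terrace, Terrace, Larch, Mesa, Larch, Mesa

P1 → Terrace (d²=113.45)
P2 → Terrace (d²=93.82)
P3 → Terrace (d²=163.96)
P4 → Larch (d²=58.34)
P5 → Mesa (d²=63.79)
P6 → Larch (d²=45.75)
P7 → Mesa (d²=29.26)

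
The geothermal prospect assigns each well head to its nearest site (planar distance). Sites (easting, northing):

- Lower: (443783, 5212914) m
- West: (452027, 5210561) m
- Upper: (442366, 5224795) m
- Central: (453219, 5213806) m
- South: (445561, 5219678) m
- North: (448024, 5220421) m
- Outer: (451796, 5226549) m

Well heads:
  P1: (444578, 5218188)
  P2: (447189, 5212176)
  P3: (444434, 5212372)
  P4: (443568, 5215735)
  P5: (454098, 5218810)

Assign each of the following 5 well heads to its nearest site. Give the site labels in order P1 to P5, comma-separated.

P1 → South (d²=3186389.00)
P2 → Lower (d²=12145480.00)
P3 → Lower (d²=717565.00)
P4 → Lower (d²=8004266.00)
P5 → Central (d²=25812657.00)

South, Lower, Lower, Lower, Central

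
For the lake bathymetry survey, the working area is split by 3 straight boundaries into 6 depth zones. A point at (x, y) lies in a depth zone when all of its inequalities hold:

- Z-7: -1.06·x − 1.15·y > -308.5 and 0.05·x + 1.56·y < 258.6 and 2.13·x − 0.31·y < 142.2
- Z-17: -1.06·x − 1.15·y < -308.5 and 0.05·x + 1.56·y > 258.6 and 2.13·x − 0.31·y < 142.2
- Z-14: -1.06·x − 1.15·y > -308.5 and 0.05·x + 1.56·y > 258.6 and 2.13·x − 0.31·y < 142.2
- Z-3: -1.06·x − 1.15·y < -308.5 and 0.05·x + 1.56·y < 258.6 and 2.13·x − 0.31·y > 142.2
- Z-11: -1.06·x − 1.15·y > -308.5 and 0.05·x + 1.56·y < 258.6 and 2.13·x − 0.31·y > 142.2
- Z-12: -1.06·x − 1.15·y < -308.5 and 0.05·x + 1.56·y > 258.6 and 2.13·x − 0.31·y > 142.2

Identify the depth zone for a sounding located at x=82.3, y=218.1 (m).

-1.06·82.3 − 1.15·218.1 = -338.053, which is < -308.5
0.05·82.3 + 1.56·218.1 = 344.351, which is > 258.6
2.13·82.3 − 0.31·218.1 = 107.688, which is < 142.2
This sign pattern matches Z-17.

Z-17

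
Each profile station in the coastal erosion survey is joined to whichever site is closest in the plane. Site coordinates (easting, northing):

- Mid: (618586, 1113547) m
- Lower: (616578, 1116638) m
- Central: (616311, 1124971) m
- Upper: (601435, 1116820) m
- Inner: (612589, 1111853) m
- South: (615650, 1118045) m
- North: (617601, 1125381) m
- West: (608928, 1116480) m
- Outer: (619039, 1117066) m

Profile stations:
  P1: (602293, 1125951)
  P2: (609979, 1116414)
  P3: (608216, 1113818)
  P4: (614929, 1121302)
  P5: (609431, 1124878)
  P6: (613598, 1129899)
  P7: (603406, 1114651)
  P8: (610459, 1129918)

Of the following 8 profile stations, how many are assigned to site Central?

3

P1 → Upper
P2 → West
P3 → West
P4 → South
P5 → Central
P6 → Central
P7 → Upper
P8 → Central
3 of the 8 go to Central.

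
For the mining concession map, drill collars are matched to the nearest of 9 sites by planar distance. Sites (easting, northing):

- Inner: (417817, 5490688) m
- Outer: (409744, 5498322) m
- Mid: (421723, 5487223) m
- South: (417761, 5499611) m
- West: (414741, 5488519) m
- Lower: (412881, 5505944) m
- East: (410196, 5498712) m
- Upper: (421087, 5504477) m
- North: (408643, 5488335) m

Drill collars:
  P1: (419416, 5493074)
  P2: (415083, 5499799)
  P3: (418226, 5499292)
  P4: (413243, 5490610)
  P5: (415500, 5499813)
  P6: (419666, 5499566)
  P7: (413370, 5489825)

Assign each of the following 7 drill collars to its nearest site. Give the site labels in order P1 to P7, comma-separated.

P1 → Inner (d²=8249797.00)
P2 → South (d²=7207028.00)
P3 → South (d²=317986.00)
P4 → West (d²=6616285.00)
P5 → South (d²=5152925.00)
P6 → South (d²=3631050.00)
P7 → West (d²=3585277.00)

Inner, South, South, West, South, South, West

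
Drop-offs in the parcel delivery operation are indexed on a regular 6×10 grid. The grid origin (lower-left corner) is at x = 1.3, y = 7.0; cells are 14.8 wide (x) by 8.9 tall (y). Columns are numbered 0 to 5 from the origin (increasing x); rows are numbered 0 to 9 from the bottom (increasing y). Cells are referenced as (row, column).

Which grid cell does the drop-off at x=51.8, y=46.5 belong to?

Column index: ⌊(51.8 − 1.3) / 14.8⌋ = ⌊3.412⌋ = 3
Row offset from origin: ⌊(46.5 − 7.0) / 8.9⌋ = ⌊4.438⌋ = 4 → row 4

(4, 3)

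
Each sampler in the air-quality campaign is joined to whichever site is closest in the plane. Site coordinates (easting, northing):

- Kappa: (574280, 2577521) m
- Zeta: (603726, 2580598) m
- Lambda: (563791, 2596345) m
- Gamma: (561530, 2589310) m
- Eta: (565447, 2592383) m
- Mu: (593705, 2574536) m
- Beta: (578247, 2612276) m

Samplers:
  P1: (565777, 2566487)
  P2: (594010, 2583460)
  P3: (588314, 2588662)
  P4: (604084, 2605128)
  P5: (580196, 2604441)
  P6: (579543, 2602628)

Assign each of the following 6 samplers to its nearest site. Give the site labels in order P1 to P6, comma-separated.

P1 → Kappa (d²=194050165.00)
P2 → Mu (d²=79730801.00)
P3 → Mu (d²=228606757.00)
P4 → Zeta (d²=601849064.00)
P5 → Beta (d²=65185826.00)
P6 → Beta (d²=94763520.00)

Kappa, Mu, Mu, Zeta, Beta, Beta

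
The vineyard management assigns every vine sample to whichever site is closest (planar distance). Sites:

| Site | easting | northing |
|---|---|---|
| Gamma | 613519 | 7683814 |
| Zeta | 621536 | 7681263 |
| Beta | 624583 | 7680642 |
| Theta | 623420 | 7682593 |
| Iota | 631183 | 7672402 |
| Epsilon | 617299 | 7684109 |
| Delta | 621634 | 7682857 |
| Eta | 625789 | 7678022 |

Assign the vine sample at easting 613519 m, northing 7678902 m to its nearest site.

Gamma

Squared distances to each site:
Gamma: 24127744.000; Zeta: 69846610.000; Beta: 125439696.000; Theta: 111653282.000; Iota: 354266896.000; Epsilon: 41401249.000; Delta: 81495250.000; Eta: 151327300.000.
Minimum at Gamma.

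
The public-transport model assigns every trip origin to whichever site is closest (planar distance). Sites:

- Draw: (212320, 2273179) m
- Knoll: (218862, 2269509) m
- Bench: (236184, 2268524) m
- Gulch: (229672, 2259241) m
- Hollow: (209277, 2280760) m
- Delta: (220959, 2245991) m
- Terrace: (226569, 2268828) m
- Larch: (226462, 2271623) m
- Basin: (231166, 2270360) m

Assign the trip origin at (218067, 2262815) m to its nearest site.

Squared distances to each site:
Draw: 140440505.000; Knoll: 45441661.000; Bench: 360818370.000; Gulch: 147449501.000; Hollow: 399287125.000; Delta: 291410640.000; Terrace: 108440173.000; Larch: 148056889.000; Basin: 228510826.000.
Minimum at Knoll.

Knoll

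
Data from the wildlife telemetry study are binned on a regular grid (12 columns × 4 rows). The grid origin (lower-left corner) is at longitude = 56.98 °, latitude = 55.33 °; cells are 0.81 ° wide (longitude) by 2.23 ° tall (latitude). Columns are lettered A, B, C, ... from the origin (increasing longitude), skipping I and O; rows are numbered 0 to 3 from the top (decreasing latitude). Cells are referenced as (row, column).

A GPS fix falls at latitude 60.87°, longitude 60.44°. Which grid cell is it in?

(1, E)

Column index: ⌊(60.44 − 56.98) / 0.81⌋ = ⌊4.272⌋ = 4 → column E
Row offset from origin: ⌊(60.87 − 55.33) / 2.23⌋ = ⌊2.484⌋ = 2 → row 1 (counted from top)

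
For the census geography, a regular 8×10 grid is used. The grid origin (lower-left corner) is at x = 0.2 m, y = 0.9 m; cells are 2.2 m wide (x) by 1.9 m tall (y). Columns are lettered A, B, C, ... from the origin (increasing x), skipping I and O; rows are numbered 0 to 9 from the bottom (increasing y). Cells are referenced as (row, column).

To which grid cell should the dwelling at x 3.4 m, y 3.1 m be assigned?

(1, B)

Column index: ⌊(3.4 − 0.2) / 2.2⌋ = ⌊1.455⌋ = 1 → column B
Row offset from origin: ⌊(3.1 − 0.9) / 1.9⌋ = ⌊1.158⌋ = 1 → row 1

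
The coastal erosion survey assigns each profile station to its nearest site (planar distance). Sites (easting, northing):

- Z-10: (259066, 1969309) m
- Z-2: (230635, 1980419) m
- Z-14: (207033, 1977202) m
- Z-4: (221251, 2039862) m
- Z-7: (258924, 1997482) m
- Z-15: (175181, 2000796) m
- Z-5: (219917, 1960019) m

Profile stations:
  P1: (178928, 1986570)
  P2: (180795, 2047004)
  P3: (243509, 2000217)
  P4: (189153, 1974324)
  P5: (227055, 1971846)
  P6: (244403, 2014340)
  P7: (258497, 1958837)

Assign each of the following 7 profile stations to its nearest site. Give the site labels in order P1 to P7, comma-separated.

Z-15, Z-4, Z-7, Z-14, Z-2, Z-7, Z-10

P1 → Z-15 (d²=216419085.00)
P2 → Z-4 (d²=1687696100.00)
P3 → Z-7 (d²=245102450.00)
P4 → Z-14 (d²=327977284.00)
P5 → Z-2 (d²=86312729.00)
P6 → Z-7 (d²=495051605.00)
P7 → Z-10 (d²=109986545.00)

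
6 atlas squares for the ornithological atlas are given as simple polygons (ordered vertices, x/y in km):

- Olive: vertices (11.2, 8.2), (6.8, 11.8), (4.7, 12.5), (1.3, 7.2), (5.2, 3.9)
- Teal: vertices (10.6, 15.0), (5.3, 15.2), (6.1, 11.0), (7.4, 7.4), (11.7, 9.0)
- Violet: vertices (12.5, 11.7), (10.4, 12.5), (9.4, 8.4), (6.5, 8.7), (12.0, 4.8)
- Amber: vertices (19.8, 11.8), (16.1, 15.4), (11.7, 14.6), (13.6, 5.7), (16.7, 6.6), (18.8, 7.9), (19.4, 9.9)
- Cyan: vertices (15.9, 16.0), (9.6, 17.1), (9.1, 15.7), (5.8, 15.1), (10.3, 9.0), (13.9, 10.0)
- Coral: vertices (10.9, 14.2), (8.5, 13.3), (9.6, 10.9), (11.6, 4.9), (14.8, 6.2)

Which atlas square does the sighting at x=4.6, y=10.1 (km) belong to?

Cast a ray rightward from (4.6, 10.1). For each polygon, the edges (by vertex number in listed order) whose endpoints lie on opposite sides of y = 10.1, where each meets that height, and whether that is right or left of the point:
Olive: 1–2 at x≈8.88 (right), 3–4 at x≈3.16 (left) → 1 crossing.
Teal: 3–4 at x≈6.42 (right), 5–1 at x≈11.50 (right) → 2 crossings.
Violet: 2–3 at x≈9.81 (right), 5–1 at x≈12.38 (right) → 2 crossings.
Amber: 3–4 at x≈12.66 (right), 7–1 at x≈19.44 (right) → 2 crossings.
Cyan: 4–5 at x≈9.49 (right), 6–1 at x≈13.93 (right) → 2 crossings.
Coral: 3–4 at x≈9.87 (right), 5–1 at x≈12.90 (right) → 2 crossings.
Only Olive has an odd count, so the point is inside Olive.

Olive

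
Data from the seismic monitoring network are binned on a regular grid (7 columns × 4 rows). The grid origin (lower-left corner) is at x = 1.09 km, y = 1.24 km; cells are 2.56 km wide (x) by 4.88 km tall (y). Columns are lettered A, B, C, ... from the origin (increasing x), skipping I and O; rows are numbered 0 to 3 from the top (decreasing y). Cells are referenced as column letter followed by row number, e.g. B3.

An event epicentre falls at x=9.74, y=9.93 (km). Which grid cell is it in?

D2

Column index: ⌊(9.74 − 1.09) / 2.56⌋ = ⌊3.379⌋ = 3 → column D
Row offset from origin: ⌊(9.93 − 1.24) / 4.88⌋ = ⌊1.781⌋ = 1 → row 2 (counted from top)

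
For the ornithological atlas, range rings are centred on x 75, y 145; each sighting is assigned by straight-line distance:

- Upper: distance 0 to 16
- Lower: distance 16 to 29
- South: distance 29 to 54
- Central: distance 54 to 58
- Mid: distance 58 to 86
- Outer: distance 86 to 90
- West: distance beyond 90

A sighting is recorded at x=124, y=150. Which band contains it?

South

Distance = √((124−75)² + (150−145)²) = √(2401.000 + 25.000) = 49.254.
29 ≤ 49.254 < 54 → South.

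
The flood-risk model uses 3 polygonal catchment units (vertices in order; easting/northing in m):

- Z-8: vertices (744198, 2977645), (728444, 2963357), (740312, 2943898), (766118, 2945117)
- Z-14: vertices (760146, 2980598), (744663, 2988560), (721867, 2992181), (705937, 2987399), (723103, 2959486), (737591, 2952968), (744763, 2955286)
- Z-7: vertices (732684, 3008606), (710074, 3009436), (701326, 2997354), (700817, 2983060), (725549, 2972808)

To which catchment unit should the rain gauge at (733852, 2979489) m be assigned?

Cast a ray rightward from (733852, 2979489). For each polygon, the edges (by vertex number in listed order) whose endpoints lie on opposite sides of northing = 2979489, where each meets that height, and whether that is right or left of the point:
Z-8: no edge straddles that height → 0 crossings.
Z-14: 4–5 at easting≈710801.5 (left), 7–1 at easting≈759472.0 (right) → 1 crossing.
Z-7: 4–5 at easting≈709431.7 (left), 5–1 at easting≈726880.6 (left) → 0 crossings.
Only Z-14 has an odd count, so the point is inside Z-14.

Z-14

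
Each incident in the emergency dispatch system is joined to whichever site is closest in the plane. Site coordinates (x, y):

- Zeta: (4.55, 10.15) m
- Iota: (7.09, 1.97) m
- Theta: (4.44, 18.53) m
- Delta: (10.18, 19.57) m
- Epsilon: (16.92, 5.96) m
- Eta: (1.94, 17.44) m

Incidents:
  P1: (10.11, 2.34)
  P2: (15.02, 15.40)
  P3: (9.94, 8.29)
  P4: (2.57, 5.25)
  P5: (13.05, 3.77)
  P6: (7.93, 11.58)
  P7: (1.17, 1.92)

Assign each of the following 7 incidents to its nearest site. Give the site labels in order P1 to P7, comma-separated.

Iota, Delta, Zeta, Zeta, Epsilon, Zeta, Iota

P1 → Iota (d²=9.26)
P2 → Delta (d²=40.81)
P3 → Zeta (d²=32.51)
P4 → Zeta (d²=27.93)
P5 → Epsilon (d²=19.77)
P6 → Zeta (d²=13.47)
P7 → Iota (d²=35.05)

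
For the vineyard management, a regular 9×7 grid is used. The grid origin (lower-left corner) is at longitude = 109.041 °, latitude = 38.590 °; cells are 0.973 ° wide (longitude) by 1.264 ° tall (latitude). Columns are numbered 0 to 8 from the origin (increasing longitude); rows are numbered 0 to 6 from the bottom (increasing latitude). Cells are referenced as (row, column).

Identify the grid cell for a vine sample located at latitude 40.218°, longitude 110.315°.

(1, 1)

Column index: ⌊(110.315 − 109.041) / 0.973⌋ = ⌊1.309⌋ = 1
Row offset from origin: ⌊(40.218 − 38.590) / 1.264⌋ = ⌊1.288⌋ = 1 → row 1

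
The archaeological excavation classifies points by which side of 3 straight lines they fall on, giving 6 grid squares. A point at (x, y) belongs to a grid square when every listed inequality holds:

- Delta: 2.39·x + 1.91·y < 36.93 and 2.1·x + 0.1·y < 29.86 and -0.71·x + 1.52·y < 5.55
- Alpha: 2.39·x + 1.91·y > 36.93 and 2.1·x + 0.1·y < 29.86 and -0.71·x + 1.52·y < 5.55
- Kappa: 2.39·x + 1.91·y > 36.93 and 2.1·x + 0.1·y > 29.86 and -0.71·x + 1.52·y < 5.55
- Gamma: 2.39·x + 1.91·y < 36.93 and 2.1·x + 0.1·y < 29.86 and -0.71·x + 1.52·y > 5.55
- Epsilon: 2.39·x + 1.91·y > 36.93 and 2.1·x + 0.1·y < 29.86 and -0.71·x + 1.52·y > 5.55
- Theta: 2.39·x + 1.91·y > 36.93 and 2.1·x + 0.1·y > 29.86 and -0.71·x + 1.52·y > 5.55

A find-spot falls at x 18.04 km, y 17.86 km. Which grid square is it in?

2.39·18.04 + 1.91·17.86 = 77.228, which is > 36.93
2.1·18.04 + 0.1·17.86 = 39.670, which is > 29.86
-0.71·18.04 + 1.52·17.86 = 14.339, which is > 5.55
This sign pattern matches Theta.

Theta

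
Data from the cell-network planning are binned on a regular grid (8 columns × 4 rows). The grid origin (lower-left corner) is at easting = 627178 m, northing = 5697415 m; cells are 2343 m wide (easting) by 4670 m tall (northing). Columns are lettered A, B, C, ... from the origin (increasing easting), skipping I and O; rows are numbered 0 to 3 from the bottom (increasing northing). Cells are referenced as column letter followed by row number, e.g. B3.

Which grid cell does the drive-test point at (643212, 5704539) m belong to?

Column index: ⌊(643212 − 627178) / 2343⌋ = ⌊6.843⌋ = 6 → column G
Row offset from origin: ⌊(5704539 − 5697415) / 4670⌋ = ⌊1.525⌋ = 1 → row 1

G1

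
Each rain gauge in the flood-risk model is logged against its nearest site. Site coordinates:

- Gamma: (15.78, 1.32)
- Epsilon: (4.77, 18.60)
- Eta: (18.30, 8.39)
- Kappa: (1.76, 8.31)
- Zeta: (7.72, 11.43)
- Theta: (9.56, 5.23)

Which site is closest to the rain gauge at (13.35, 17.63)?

Squared distances to each site:
Gamma: 271.921; Epsilon: 74.557; Eta: 109.880; Kappa: 221.190; Zeta: 70.137; Theta: 168.124.
Minimum at Zeta.

Zeta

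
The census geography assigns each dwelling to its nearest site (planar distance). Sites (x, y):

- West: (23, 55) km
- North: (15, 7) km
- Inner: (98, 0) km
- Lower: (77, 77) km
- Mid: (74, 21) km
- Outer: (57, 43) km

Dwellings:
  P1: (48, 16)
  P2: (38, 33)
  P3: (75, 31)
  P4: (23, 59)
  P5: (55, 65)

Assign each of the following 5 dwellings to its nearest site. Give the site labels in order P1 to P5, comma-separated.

P1 → Mid (d²=701.00)
P2 → Outer (d²=461.00)
P3 → Mid (d²=101.00)
P4 → West (d²=16.00)
P5 → Outer (d²=488.00)

Mid, Outer, Mid, West, Outer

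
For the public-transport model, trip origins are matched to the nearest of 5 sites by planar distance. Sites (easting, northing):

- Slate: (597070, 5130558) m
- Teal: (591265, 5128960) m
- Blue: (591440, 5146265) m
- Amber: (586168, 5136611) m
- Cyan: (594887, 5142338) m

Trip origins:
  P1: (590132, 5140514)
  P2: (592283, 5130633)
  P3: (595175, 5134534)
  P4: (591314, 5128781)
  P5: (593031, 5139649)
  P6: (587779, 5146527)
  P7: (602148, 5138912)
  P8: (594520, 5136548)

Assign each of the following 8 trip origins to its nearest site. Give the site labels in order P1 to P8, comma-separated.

Cyan, Teal, Slate, Teal, Cyan, Blue, Cyan, Cyan

P1 → Cyan (d²=25937001.00)
P2 → Teal (d²=3835253.00)
P3 → Slate (d²=19399601.00)
P4 → Teal (d²=34442.00)
P5 → Cyan (d²=10675457.00)
P6 → Blue (d²=13471565.00)
P7 → Cyan (d²=64459597.00)
P8 → Cyan (d²=33658789.00)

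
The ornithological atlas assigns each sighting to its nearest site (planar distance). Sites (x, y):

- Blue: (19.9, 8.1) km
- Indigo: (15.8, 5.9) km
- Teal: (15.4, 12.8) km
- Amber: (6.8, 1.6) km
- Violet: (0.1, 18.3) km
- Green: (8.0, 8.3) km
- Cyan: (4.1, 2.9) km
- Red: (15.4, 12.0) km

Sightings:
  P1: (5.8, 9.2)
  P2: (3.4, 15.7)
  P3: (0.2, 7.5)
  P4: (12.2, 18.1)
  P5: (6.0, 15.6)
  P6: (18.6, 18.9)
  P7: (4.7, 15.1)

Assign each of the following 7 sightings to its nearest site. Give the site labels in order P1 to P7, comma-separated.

Green, Violet, Cyan, Teal, Violet, Teal, Violet

P1 → Green (d²=5.65)
P2 → Violet (d²=17.65)
P3 → Cyan (d²=36.37)
P4 → Teal (d²=38.33)
P5 → Violet (d²=42.10)
P6 → Teal (d²=47.45)
P7 → Violet (d²=31.40)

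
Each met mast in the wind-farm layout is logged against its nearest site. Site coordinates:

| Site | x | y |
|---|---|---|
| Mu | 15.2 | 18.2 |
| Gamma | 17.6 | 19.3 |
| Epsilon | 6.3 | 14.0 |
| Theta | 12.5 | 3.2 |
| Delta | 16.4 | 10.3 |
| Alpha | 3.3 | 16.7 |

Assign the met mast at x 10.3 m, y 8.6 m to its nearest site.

Theta

Squared distances to each site:
Mu: 116.170; Gamma: 167.780; Epsilon: 45.160; Theta: 34.000; Delta: 40.100; Alpha: 114.610.
Minimum at Theta.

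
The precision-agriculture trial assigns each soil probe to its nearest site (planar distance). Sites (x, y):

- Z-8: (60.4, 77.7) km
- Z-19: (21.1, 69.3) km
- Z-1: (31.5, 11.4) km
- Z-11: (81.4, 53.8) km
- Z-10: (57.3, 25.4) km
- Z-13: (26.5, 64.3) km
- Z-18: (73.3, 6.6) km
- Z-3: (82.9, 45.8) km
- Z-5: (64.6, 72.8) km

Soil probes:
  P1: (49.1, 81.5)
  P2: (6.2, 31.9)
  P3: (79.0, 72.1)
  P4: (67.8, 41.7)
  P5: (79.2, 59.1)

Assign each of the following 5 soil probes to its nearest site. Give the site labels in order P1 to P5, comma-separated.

Z-8, Z-1, Z-5, Z-3, Z-11

P1 → Z-8 (d²=142.13)
P2 → Z-1 (d²=1060.34)
P3 → Z-5 (d²=207.85)
P4 → Z-3 (d²=244.82)
P5 → Z-11 (d²=32.93)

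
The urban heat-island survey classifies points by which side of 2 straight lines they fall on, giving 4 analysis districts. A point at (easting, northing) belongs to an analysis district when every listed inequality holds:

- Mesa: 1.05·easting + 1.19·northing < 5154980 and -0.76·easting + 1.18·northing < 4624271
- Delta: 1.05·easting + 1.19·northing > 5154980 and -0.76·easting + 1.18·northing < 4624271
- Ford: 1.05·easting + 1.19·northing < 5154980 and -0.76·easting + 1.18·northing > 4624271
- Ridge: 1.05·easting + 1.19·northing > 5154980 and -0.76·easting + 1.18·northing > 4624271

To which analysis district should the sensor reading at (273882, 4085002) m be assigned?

1.05·273882 + 1.19·4085002 = 5148728.480, which is < 5154980
-0.76·273882 + 1.18·4085002 = 4612152.040, which is < 4624271
This sign pattern matches Mesa.

Mesa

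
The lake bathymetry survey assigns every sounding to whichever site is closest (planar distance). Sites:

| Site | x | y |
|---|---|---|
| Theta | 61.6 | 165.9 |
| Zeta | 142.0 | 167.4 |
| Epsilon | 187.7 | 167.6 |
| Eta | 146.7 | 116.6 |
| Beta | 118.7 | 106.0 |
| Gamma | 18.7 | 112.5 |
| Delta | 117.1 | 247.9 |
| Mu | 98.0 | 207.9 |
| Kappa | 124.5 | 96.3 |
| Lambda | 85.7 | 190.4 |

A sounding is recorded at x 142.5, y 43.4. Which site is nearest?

Kappa

Squared distances to each site:
Theta: 21551.060; Zeta: 15376.250; Epsilon: 17468.680; Eta: 5375.880; Beta: 4485.200; Gamma: 20101.250; Delta: 42465.410; Mu: 29040.500; Kappa: 3122.410; Lambda: 24835.240.
Minimum at Kappa.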